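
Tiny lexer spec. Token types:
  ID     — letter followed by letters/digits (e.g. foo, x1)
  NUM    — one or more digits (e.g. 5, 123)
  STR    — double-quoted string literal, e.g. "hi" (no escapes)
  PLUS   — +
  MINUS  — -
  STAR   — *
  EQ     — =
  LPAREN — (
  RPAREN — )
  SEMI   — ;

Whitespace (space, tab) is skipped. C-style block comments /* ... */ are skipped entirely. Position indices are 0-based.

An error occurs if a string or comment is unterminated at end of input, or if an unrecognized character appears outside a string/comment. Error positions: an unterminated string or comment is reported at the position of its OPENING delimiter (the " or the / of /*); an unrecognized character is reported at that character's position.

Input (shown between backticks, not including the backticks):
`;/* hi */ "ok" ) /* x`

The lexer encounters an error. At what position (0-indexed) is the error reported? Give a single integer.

Answer: 17

Derivation:
pos=0: emit SEMI ';'
pos=1: enter COMMENT mode (saw '/*')
exit COMMENT mode (now at pos=9)
pos=10: enter STRING mode
pos=10: emit STR "ok" (now at pos=14)
pos=15: emit RPAREN ')'
pos=17: enter COMMENT mode (saw '/*')
pos=17: ERROR — unterminated comment (reached EOF)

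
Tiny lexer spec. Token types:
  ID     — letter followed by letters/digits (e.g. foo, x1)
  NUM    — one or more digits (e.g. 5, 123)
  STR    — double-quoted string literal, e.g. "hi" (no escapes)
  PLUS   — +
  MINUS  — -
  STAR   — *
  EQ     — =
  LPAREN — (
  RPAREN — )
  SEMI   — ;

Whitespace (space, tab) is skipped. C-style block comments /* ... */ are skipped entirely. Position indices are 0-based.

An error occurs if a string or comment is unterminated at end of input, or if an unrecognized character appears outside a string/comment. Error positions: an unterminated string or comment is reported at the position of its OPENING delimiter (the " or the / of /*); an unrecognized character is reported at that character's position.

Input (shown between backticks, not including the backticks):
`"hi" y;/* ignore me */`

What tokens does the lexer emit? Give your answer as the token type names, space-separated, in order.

pos=0: enter STRING mode
pos=0: emit STR "hi" (now at pos=4)
pos=5: emit ID 'y' (now at pos=6)
pos=6: emit SEMI ';'
pos=7: enter COMMENT mode (saw '/*')
exit COMMENT mode (now at pos=22)
DONE. 3 tokens: [STR, ID, SEMI]

Answer: STR ID SEMI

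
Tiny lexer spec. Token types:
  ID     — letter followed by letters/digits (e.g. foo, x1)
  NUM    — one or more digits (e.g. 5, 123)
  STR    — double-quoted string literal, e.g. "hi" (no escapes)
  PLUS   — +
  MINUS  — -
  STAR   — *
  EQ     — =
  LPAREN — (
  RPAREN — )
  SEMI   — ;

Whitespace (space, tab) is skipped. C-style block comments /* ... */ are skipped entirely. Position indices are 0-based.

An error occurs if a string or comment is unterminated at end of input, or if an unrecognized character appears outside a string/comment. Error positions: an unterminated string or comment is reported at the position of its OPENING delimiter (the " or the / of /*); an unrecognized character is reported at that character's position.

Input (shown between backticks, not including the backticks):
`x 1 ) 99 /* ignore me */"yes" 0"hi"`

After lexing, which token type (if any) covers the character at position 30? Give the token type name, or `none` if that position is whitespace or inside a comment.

Answer: NUM

Derivation:
pos=0: emit ID 'x' (now at pos=1)
pos=2: emit NUM '1' (now at pos=3)
pos=4: emit RPAREN ')'
pos=6: emit NUM '99' (now at pos=8)
pos=9: enter COMMENT mode (saw '/*')
exit COMMENT mode (now at pos=24)
pos=24: enter STRING mode
pos=24: emit STR "yes" (now at pos=29)
pos=30: emit NUM '0' (now at pos=31)
pos=31: enter STRING mode
pos=31: emit STR "hi" (now at pos=35)
DONE. 7 tokens: [ID, NUM, RPAREN, NUM, STR, NUM, STR]
Position 30: char is '0' -> NUM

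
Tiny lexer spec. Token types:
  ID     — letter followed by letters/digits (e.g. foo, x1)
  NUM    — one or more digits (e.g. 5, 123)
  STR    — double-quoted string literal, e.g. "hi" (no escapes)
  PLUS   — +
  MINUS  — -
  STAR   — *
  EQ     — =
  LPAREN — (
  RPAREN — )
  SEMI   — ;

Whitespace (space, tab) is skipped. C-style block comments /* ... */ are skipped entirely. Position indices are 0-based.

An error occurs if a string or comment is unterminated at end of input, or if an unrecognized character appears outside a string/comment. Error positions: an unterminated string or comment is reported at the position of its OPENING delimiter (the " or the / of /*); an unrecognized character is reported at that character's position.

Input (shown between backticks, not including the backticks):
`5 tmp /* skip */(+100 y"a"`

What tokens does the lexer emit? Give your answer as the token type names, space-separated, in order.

Answer: NUM ID LPAREN PLUS NUM ID STR

Derivation:
pos=0: emit NUM '5' (now at pos=1)
pos=2: emit ID 'tmp' (now at pos=5)
pos=6: enter COMMENT mode (saw '/*')
exit COMMENT mode (now at pos=16)
pos=16: emit LPAREN '('
pos=17: emit PLUS '+'
pos=18: emit NUM '100' (now at pos=21)
pos=22: emit ID 'y' (now at pos=23)
pos=23: enter STRING mode
pos=23: emit STR "a" (now at pos=26)
DONE. 7 tokens: [NUM, ID, LPAREN, PLUS, NUM, ID, STR]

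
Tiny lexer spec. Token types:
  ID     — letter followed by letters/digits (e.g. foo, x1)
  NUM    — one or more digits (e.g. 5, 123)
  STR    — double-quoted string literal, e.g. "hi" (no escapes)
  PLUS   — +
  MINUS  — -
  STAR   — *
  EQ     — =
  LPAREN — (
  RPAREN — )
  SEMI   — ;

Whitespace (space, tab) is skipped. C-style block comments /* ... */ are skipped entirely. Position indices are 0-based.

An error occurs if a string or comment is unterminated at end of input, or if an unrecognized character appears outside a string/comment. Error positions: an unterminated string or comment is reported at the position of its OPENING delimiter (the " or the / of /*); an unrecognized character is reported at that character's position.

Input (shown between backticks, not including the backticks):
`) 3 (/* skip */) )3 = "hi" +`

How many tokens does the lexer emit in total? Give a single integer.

Answer: 9

Derivation:
pos=0: emit RPAREN ')'
pos=2: emit NUM '3' (now at pos=3)
pos=4: emit LPAREN '('
pos=5: enter COMMENT mode (saw '/*')
exit COMMENT mode (now at pos=15)
pos=15: emit RPAREN ')'
pos=17: emit RPAREN ')'
pos=18: emit NUM '3' (now at pos=19)
pos=20: emit EQ '='
pos=22: enter STRING mode
pos=22: emit STR "hi" (now at pos=26)
pos=27: emit PLUS '+'
DONE. 9 tokens: [RPAREN, NUM, LPAREN, RPAREN, RPAREN, NUM, EQ, STR, PLUS]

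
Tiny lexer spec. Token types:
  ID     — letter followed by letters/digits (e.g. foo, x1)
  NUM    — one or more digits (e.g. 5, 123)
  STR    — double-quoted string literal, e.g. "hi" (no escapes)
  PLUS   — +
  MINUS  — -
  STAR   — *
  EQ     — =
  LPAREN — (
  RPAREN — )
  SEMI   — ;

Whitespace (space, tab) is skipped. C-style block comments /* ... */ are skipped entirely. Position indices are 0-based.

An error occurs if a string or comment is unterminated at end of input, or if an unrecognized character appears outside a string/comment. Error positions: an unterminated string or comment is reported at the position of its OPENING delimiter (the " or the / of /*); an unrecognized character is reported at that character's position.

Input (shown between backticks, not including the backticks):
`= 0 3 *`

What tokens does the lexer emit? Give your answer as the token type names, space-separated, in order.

Answer: EQ NUM NUM STAR

Derivation:
pos=0: emit EQ '='
pos=2: emit NUM '0' (now at pos=3)
pos=4: emit NUM '3' (now at pos=5)
pos=6: emit STAR '*'
DONE. 4 tokens: [EQ, NUM, NUM, STAR]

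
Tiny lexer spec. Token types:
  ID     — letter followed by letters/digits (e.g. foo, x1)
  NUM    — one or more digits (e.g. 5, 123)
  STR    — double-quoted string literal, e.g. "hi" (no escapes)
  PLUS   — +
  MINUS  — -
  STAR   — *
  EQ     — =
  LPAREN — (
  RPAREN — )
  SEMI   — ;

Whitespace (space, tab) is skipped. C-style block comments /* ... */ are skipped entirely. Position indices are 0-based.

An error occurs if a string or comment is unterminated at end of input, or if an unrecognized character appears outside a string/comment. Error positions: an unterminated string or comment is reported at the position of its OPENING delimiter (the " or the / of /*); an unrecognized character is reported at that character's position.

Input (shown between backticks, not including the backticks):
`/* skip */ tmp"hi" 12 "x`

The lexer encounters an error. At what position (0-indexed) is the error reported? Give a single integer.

pos=0: enter COMMENT mode (saw '/*')
exit COMMENT mode (now at pos=10)
pos=11: emit ID 'tmp' (now at pos=14)
pos=14: enter STRING mode
pos=14: emit STR "hi" (now at pos=18)
pos=19: emit NUM '12' (now at pos=21)
pos=22: enter STRING mode
pos=22: ERROR — unterminated string

Answer: 22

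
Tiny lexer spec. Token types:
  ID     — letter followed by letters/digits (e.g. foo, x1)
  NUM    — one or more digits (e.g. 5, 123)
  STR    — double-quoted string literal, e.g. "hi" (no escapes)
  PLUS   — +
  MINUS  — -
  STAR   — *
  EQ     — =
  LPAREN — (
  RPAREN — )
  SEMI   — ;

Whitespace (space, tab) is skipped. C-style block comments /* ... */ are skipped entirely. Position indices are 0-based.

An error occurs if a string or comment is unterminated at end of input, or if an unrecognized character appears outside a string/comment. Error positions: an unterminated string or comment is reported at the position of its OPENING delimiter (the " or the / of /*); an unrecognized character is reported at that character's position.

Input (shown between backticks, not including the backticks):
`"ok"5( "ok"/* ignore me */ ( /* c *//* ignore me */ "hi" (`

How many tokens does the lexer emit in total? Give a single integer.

pos=0: enter STRING mode
pos=0: emit STR "ok" (now at pos=4)
pos=4: emit NUM '5' (now at pos=5)
pos=5: emit LPAREN '('
pos=7: enter STRING mode
pos=7: emit STR "ok" (now at pos=11)
pos=11: enter COMMENT mode (saw '/*')
exit COMMENT mode (now at pos=26)
pos=27: emit LPAREN '('
pos=29: enter COMMENT mode (saw '/*')
exit COMMENT mode (now at pos=36)
pos=36: enter COMMENT mode (saw '/*')
exit COMMENT mode (now at pos=51)
pos=52: enter STRING mode
pos=52: emit STR "hi" (now at pos=56)
pos=57: emit LPAREN '('
DONE. 7 tokens: [STR, NUM, LPAREN, STR, LPAREN, STR, LPAREN]

Answer: 7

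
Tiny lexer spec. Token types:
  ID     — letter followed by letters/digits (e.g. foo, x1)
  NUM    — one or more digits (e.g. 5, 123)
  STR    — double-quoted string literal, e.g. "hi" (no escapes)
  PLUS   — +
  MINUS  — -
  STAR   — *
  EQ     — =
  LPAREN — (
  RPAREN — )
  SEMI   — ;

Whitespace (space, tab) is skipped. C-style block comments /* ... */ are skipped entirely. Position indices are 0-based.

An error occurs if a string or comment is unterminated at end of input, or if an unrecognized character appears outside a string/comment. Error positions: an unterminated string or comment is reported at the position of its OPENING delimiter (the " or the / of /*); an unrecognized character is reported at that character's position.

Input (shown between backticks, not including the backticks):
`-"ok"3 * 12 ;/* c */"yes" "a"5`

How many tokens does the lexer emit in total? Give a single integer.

pos=0: emit MINUS '-'
pos=1: enter STRING mode
pos=1: emit STR "ok" (now at pos=5)
pos=5: emit NUM '3' (now at pos=6)
pos=7: emit STAR '*'
pos=9: emit NUM '12' (now at pos=11)
pos=12: emit SEMI ';'
pos=13: enter COMMENT mode (saw '/*')
exit COMMENT mode (now at pos=20)
pos=20: enter STRING mode
pos=20: emit STR "yes" (now at pos=25)
pos=26: enter STRING mode
pos=26: emit STR "a" (now at pos=29)
pos=29: emit NUM '5' (now at pos=30)
DONE. 9 tokens: [MINUS, STR, NUM, STAR, NUM, SEMI, STR, STR, NUM]

Answer: 9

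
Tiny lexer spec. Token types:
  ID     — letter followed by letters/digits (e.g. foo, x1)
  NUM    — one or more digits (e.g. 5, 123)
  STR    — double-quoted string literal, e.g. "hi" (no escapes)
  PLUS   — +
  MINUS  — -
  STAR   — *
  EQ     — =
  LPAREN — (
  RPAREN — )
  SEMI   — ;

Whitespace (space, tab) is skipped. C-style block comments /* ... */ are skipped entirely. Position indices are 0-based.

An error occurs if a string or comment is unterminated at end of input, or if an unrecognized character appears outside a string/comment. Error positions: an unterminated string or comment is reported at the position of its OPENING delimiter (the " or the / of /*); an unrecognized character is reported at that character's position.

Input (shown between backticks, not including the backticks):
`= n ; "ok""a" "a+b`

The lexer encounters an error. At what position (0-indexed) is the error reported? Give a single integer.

pos=0: emit EQ '='
pos=2: emit ID 'n' (now at pos=3)
pos=4: emit SEMI ';'
pos=6: enter STRING mode
pos=6: emit STR "ok" (now at pos=10)
pos=10: enter STRING mode
pos=10: emit STR "a" (now at pos=13)
pos=14: enter STRING mode
pos=14: ERROR — unterminated string

Answer: 14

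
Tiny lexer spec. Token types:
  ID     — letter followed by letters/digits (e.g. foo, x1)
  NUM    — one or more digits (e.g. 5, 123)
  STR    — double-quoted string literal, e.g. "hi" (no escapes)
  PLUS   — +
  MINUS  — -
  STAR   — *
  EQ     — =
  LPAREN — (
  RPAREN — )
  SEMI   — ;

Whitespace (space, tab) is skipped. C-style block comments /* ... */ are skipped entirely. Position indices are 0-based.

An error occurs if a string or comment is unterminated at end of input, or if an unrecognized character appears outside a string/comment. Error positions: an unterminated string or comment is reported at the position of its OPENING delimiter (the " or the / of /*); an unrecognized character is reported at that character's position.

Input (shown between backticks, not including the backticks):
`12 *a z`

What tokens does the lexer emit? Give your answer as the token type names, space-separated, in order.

pos=0: emit NUM '12' (now at pos=2)
pos=3: emit STAR '*'
pos=4: emit ID 'a' (now at pos=5)
pos=6: emit ID 'z' (now at pos=7)
DONE. 4 tokens: [NUM, STAR, ID, ID]

Answer: NUM STAR ID ID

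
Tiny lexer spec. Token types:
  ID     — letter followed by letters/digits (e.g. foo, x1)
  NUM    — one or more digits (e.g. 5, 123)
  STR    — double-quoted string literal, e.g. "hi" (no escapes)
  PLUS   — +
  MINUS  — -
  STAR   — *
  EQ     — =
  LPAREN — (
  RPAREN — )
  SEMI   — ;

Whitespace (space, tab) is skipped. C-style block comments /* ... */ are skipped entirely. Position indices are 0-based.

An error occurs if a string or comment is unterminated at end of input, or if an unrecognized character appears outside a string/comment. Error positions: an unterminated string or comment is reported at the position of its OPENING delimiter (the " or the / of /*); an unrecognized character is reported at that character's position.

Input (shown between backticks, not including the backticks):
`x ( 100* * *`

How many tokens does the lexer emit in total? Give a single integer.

pos=0: emit ID 'x' (now at pos=1)
pos=2: emit LPAREN '('
pos=4: emit NUM '100' (now at pos=7)
pos=7: emit STAR '*'
pos=9: emit STAR '*'
pos=11: emit STAR '*'
DONE. 6 tokens: [ID, LPAREN, NUM, STAR, STAR, STAR]

Answer: 6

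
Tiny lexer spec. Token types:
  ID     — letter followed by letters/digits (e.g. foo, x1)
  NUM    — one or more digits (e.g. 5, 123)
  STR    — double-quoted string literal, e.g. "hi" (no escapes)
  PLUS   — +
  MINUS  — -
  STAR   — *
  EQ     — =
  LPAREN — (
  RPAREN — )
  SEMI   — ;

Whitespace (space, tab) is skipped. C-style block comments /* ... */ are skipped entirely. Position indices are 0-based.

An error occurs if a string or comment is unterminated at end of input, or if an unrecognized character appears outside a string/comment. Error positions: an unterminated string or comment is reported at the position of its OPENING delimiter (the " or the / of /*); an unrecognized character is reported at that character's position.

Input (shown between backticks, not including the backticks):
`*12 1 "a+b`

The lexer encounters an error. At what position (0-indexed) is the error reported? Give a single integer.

Answer: 6

Derivation:
pos=0: emit STAR '*'
pos=1: emit NUM '12' (now at pos=3)
pos=4: emit NUM '1' (now at pos=5)
pos=6: enter STRING mode
pos=6: ERROR — unterminated string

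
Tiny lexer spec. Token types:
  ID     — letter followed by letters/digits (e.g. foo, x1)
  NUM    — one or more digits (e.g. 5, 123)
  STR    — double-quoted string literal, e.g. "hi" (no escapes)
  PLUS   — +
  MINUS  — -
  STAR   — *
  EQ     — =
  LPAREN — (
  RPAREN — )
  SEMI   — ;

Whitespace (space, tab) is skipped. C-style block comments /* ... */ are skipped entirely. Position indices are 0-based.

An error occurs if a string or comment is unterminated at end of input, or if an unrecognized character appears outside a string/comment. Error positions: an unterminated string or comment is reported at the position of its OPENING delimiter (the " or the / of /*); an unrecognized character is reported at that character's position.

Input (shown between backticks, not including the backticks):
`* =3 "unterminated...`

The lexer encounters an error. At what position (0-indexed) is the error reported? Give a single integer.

pos=0: emit STAR '*'
pos=2: emit EQ '='
pos=3: emit NUM '3' (now at pos=4)
pos=5: enter STRING mode
pos=5: ERROR — unterminated string

Answer: 5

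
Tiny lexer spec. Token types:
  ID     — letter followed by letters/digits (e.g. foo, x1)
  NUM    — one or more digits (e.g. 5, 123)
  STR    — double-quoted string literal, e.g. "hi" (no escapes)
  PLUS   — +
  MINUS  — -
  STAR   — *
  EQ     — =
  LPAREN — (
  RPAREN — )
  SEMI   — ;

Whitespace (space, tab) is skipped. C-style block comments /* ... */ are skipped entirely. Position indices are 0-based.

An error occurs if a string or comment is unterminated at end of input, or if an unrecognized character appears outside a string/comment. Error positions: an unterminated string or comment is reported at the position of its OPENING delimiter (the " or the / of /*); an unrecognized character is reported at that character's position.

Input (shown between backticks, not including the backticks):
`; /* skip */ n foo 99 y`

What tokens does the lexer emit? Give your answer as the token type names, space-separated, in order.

pos=0: emit SEMI ';'
pos=2: enter COMMENT mode (saw '/*')
exit COMMENT mode (now at pos=12)
pos=13: emit ID 'n' (now at pos=14)
pos=15: emit ID 'foo' (now at pos=18)
pos=19: emit NUM '99' (now at pos=21)
pos=22: emit ID 'y' (now at pos=23)
DONE. 5 tokens: [SEMI, ID, ID, NUM, ID]

Answer: SEMI ID ID NUM ID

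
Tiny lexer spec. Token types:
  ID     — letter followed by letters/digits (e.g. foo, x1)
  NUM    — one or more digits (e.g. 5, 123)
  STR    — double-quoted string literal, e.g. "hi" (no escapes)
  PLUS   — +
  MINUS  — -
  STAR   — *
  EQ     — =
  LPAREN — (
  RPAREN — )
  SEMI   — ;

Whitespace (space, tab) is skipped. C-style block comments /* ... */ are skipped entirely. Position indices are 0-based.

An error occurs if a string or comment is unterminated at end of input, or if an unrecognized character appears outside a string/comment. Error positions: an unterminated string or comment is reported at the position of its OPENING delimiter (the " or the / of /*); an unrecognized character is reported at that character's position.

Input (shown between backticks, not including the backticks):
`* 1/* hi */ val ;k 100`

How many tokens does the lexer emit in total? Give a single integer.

pos=0: emit STAR '*'
pos=2: emit NUM '1' (now at pos=3)
pos=3: enter COMMENT mode (saw '/*')
exit COMMENT mode (now at pos=11)
pos=12: emit ID 'val' (now at pos=15)
pos=16: emit SEMI ';'
pos=17: emit ID 'k' (now at pos=18)
pos=19: emit NUM '100' (now at pos=22)
DONE. 6 tokens: [STAR, NUM, ID, SEMI, ID, NUM]

Answer: 6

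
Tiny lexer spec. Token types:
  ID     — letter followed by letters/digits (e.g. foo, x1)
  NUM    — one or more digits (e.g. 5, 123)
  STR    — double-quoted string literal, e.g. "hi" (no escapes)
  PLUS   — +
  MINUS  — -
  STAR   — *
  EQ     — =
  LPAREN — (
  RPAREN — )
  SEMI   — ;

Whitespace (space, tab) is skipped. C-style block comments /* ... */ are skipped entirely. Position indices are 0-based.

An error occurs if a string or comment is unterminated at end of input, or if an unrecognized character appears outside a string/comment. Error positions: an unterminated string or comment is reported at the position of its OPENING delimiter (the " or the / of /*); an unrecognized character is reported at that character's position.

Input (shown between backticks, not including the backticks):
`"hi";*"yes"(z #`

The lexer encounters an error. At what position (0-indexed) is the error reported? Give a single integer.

Answer: 14

Derivation:
pos=0: enter STRING mode
pos=0: emit STR "hi" (now at pos=4)
pos=4: emit SEMI ';'
pos=5: emit STAR '*'
pos=6: enter STRING mode
pos=6: emit STR "yes" (now at pos=11)
pos=11: emit LPAREN '('
pos=12: emit ID 'z' (now at pos=13)
pos=14: ERROR — unrecognized char '#'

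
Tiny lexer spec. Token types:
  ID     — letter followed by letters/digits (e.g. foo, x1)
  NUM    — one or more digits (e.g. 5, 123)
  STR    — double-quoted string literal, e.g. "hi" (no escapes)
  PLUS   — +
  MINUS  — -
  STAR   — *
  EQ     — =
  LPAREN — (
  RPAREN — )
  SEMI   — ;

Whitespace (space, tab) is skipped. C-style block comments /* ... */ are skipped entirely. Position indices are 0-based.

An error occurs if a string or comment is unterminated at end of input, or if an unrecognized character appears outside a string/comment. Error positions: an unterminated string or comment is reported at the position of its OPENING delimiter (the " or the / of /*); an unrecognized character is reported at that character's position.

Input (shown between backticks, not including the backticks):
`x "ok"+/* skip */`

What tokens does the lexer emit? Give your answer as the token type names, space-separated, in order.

pos=0: emit ID 'x' (now at pos=1)
pos=2: enter STRING mode
pos=2: emit STR "ok" (now at pos=6)
pos=6: emit PLUS '+'
pos=7: enter COMMENT mode (saw '/*')
exit COMMENT mode (now at pos=17)
DONE. 3 tokens: [ID, STR, PLUS]

Answer: ID STR PLUS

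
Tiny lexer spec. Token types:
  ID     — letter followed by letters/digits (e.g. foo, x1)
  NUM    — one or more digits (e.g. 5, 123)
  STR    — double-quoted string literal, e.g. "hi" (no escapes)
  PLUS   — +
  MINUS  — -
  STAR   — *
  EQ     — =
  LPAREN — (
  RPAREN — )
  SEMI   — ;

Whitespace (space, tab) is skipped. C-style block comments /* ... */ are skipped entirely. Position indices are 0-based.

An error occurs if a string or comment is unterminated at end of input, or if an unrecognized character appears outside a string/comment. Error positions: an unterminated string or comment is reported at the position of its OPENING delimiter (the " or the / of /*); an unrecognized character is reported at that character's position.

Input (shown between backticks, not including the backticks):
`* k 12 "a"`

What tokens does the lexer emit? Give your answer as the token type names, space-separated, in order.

pos=0: emit STAR '*'
pos=2: emit ID 'k' (now at pos=3)
pos=4: emit NUM '12' (now at pos=6)
pos=7: enter STRING mode
pos=7: emit STR "a" (now at pos=10)
DONE. 4 tokens: [STAR, ID, NUM, STR]

Answer: STAR ID NUM STR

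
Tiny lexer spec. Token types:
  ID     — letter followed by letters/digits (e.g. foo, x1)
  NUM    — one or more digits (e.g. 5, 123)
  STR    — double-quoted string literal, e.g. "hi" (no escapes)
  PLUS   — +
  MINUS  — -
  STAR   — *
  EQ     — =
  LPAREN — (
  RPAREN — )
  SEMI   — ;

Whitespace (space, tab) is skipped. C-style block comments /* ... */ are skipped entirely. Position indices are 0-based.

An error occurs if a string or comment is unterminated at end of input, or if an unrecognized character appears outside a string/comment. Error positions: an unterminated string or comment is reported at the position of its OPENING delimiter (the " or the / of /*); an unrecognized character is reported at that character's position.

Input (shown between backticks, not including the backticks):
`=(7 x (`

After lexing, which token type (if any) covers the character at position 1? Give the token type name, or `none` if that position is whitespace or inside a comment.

pos=0: emit EQ '='
pos=1: emit LPAREN '('
pos=2: emit NUM '7' (now at pos=3)
pos=4: emit ID 'x' (now at pos=5)
pos=6: emit LPAREN '('
DONE. 5 tokens: [EQ, LPAREN, NUM, ID, LPAREN]
Position 1: char is '(' -> LPAREN

Answer: LPAREN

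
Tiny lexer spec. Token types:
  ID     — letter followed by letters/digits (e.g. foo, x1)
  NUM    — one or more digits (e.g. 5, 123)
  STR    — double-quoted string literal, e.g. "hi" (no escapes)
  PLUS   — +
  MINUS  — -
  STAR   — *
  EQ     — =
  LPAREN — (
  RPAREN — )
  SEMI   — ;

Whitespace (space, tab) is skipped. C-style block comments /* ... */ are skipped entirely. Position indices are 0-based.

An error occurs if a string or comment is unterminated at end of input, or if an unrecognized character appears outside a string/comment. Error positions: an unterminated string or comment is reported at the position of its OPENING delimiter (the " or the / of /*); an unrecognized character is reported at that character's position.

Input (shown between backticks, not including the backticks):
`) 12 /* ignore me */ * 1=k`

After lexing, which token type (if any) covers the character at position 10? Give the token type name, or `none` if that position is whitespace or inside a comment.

pos=0: emit RPAREN ')'
pos=2: emit NUM '12' (now at pos=4)
pos=5: enter COMMENT mode (saw '/*')
exit COMMENT mode (now at pos=20)
pos=21: emit STAR '*'
pos=23: emit NUM '1' (now at pos=24)
pos=24: emit EQ '='
pos=25: emit ID 'k' (now at pos=26)
DONE. 6 tokens: [RPAREN, NUM, STAR, NUM, EQ, ID]
Position 10: char is 'n' -> none

Answer: none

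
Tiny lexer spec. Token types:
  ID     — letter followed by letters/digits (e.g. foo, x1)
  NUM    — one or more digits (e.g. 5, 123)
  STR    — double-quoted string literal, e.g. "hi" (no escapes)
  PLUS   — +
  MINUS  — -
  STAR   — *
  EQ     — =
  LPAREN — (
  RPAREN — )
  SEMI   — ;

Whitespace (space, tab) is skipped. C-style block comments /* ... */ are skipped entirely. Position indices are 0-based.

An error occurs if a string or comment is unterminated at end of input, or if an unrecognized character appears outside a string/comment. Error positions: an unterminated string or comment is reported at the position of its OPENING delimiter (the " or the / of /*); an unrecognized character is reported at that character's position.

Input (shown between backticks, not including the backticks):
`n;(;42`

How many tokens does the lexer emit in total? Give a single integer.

Answer: 5

Derivation:
pos=0: emit ID 'n' (now at pos=1)
pos=1: emit SEMI ';'
pos=2: emit LPAREN '('
pos=3: emit SEMI ';'
pos=4: emit NUM '42' (now at pos=6)
DONE. 5 tokens: [ID, SEMI, LPAREN, SEMI, NUM]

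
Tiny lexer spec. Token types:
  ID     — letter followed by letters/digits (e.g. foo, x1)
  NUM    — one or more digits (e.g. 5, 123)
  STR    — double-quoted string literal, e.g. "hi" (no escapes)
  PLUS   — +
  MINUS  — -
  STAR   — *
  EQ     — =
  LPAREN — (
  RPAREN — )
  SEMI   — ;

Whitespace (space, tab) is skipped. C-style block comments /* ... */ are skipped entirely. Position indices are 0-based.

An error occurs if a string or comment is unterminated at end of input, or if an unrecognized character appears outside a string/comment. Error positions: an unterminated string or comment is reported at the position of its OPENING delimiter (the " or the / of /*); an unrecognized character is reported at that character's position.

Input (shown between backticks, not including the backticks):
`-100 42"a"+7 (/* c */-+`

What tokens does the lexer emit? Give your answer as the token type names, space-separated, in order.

Answer: MINUS NUM NUM STR PLUS NUM LPAREN MINUS PLUS

Derivation:
pos=0: emit MINUS '-'
pos=1: emit NUM '100' (now at pos=4)
pos=5: emit NUM '42' (now at pos=7)
pos=7: enter STRING mode
pos=7: emit STR "a" (now at pos=10)
pos=10: emit PLUS '+'
pos=11: emit NUM '7' (now at pos=12)
pos=13: emit LPAREN '('
pos=14: enter COMMENT mode (saw '/*')
exit COMMENT mode (now at pos=21)
pos=21: emit MINUS '-'
pos=22: emit PLUS '+'
DONE. 9 tokens: [MINUS, NUM, NUM, STR, PLUS, NUM, LPAREN, MINUS, PLUS]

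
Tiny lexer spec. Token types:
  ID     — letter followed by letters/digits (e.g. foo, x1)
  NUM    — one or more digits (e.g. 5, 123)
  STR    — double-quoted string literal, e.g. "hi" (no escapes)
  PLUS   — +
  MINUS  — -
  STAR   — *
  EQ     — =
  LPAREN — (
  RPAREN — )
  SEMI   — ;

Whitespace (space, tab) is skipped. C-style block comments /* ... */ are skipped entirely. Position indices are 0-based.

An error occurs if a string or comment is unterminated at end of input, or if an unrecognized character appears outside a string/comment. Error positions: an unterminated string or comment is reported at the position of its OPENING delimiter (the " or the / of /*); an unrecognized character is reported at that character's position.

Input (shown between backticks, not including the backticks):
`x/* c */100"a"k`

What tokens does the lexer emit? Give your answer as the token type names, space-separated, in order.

pos=0: emit ID 'x' (now at pos=1)
pos=1: enter COMMENT mode (saw '/*')
exit COMMENT mode (now at pos=8)
pos=8: emit NUM '100' (now at pos=11)
pos=11: enter STRING mode
pos=11: emit STR "a" (now at pos=14)
pos=14: emit ID 'k' (now at pos=15)
DONE. 4 tokens: [ID, NUM, STR, ID]

Answer: ID NUM STR ID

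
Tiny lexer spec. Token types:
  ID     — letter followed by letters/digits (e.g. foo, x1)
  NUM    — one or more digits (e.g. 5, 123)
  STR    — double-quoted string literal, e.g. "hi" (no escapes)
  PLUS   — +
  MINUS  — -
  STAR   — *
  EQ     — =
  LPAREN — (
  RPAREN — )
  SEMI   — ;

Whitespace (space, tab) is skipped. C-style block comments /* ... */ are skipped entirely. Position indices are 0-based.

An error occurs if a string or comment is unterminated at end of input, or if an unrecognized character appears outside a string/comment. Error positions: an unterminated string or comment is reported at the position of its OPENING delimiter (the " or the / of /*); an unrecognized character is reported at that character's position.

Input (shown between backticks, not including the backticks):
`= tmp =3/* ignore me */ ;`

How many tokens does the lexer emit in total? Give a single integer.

Answer: 5

Derivation:
pos=0: emit EQ '='
pos=2: emit ID 'tmp' (now at pos=5)
pos=6: emit EQ '='
pos=7: emit NUM '3' (now at pos=8)
pos=8: enter COMMENT mode (saw '/*')
exit COMMENT mode (now at pos=23)
pos=24: emit SEMI ';'
DONE. 5 tokens: [EQ, ID, EQ, NUM, SEMI]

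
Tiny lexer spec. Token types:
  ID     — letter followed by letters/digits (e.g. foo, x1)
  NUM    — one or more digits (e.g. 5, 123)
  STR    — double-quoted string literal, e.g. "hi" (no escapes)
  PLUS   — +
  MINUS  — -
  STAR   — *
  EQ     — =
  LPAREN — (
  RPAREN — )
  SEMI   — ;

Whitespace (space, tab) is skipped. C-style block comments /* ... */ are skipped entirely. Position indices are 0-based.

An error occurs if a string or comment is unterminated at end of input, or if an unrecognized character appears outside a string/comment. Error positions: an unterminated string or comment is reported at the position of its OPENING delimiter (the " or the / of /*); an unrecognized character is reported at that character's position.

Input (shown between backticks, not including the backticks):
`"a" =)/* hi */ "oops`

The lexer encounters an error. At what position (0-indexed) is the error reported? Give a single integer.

pos=0: enter STRING mode
pos=0: emit STR "a" (now at pos=3)
pos=4: emit EQ '='
pos=5: emit RPAREN ')'
pos=6: enter COMMENT mode (saw '/*')
exit COMMENT mode (now at pos=14)
pos=15: enter STRING mode
pos=15: ERROR — unterminated string

Answer: 15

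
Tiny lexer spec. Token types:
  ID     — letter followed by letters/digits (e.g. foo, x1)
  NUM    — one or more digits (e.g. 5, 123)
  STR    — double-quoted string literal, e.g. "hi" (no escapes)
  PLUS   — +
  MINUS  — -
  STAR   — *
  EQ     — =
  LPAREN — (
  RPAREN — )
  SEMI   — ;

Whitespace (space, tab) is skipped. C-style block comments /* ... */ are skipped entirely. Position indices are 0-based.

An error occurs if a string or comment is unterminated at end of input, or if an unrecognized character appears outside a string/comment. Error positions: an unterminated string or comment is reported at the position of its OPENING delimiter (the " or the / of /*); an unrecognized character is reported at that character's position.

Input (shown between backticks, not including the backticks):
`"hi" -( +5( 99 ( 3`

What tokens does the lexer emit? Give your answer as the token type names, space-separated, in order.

Answer: STR MINUS LPAREN PLUS NUM LPAREN NUM LPAREN NUM

Derivation:
pos=0: enter STRING mode
pos=0: emit STR "hi" (now at pos=4)
pos=5: emit MINUS '-'
pos=6: emit LPAREN '('
pos=8: emit PLUS '+'
pos=9: emit NUM '5' (now at pos=10)
pos=10: emit LPAREN '('
pos=12: emit NUM '99' (now at pos=14)
pos=15: emit LPAREN '('
pos=17: emit NUM '3' (now at pos=18)
DONE. 9 tokens: [STR, MINUS, LPAREN, PLUS, NUM, LPAREN, NUM, LPAREN, NUM]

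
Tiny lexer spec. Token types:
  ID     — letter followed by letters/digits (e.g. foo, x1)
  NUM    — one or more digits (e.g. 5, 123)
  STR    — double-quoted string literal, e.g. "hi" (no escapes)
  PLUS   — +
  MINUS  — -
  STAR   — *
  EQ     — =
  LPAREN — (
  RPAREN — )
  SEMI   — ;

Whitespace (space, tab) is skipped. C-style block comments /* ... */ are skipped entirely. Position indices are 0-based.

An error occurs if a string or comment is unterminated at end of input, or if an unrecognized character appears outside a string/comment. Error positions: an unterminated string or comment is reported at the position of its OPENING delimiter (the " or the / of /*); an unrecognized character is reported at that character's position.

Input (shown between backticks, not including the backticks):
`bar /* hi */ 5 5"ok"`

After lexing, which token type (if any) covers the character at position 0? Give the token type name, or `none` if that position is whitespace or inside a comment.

Answer: ID

Derivation:
pos=0: emit ID 'bar' (now at pos=3)
pos=4: enter COMMENT mode (saw '/*')
exit COMMENT mode (now at pos=12)
pos=13: emit NUM '5' (now at pos=14)
pos=15: emit NUM '5' (now at pos=16)
pos=16: enter STRING mode
pos=16: emit STR "ok" (now at pos=20)
DONE. 4 tokens: [ID, NUM, NUM, STR]
Position 0: char is 'b' -> ID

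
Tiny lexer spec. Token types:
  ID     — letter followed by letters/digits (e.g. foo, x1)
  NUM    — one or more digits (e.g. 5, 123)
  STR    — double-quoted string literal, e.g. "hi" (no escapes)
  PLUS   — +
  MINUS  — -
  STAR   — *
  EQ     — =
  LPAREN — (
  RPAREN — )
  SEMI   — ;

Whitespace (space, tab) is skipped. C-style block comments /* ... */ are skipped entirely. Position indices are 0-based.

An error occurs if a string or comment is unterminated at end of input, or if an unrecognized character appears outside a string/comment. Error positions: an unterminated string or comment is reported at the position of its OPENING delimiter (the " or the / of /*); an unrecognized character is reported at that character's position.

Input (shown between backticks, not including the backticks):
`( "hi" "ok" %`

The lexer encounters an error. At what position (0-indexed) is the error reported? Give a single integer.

Answer: 12

Derivation:
pos=0: emit LPAREN '('
pos=2: enter STRING mode
pos=2: emit STR "hi" (now at pos=6)
pos=7: enter STRING mode
pos=7: emit STR "ok" (now at pos=11)
pos=12: ERROR — unrecognized char '%'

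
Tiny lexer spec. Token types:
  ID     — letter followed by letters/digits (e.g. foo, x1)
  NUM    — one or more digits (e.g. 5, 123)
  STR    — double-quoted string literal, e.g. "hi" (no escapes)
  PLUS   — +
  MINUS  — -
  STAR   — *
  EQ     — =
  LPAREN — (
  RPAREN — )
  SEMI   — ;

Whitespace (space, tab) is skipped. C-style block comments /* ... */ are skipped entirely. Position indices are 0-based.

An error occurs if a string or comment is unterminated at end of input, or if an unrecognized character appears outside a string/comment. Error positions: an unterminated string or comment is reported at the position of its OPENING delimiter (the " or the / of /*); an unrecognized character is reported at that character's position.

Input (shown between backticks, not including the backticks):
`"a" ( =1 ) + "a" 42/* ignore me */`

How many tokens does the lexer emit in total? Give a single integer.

Answer: 8

Derivation:
pos=0: enter STRING mode
pos=0: emit STR "a" (now at pos=3)
pos=4: emit LPAREN '('
pos=6: emit EQ '='
pos=7: emit NUM '1' (now at pos=8)
pos=9: emit RPAREN ')'
pos=11: emit PLUS '+'
pos=13: enter STRING mode
pos=13: emit STR "a" (now at pos=16)
pos=17: emit NUM '42' (now at pos=19)
pos=19: enter COMMENT mode (saw '/*')
exit COMMENT mode (now at pos=34)
DONE. 8 tokens: [STR, LPAREN, EQ, NUM, RPAREN, PLUS, STR, NUM]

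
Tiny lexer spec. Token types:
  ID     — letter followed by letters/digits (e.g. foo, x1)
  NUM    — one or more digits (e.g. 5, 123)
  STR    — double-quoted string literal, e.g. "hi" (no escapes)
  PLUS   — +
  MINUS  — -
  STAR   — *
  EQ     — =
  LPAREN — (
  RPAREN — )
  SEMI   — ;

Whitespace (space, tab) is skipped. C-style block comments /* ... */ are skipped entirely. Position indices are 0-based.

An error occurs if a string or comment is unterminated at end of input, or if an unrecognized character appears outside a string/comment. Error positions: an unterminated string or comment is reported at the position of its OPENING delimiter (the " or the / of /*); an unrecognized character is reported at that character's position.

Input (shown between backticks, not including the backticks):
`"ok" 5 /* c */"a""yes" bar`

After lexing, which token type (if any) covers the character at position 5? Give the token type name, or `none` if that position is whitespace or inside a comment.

Answer: NUM

Derivation:
pos=0: enter STRING mode
pos=0: emit STR "ok" (now at pos=4)
pos=5: emit NUM '5' (now at pos=6)
pos=7: enter COMMENT mode (saw '/*')
exit COMMENT mode (now at pos=14)
pos=14: enter STRING mode
pos=14: emit STR "a" (now at pos=17)
pos=17: enter STRING mode
pos=17: emit STR "yes" (now at pos=22)
pos=23: emit ID 'bar' (now at pos=26)
DONE. 5 tokens: [STR, NUM, STR, STR, ID]
Position 5: char is '5' -> NUM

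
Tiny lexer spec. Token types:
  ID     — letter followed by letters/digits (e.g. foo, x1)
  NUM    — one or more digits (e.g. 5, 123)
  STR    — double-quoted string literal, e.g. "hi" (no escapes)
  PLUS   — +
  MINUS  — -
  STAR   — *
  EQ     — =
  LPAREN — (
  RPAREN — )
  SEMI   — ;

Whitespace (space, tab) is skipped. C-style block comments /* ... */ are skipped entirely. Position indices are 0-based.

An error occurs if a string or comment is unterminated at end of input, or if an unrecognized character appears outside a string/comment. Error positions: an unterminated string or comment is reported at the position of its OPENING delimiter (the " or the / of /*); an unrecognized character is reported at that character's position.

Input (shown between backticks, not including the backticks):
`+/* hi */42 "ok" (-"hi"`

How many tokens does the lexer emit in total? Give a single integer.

pos=0: emit PLUS '+'
pos=1: enter COMMENT mode (saw '/*')
exit COMMENT mode (now at pos=9)
pos=9: emit NUM '42' (now at pos=11)
pos=12: enter STRING mode
pos=12: emit STR "ok" (now at pos=16)
pos=17: emit LPAREN '('
pos=18: emit MINUS '-'
pos=19: enter STRING mode
pos=19: emit STR "hi" (now at pos=23)
DONE. 6 tokens: [PLUS, NUM, STR, LPAREN, MINUS, STR]

Answer: 6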